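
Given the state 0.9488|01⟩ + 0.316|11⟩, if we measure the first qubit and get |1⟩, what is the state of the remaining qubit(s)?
|1⟩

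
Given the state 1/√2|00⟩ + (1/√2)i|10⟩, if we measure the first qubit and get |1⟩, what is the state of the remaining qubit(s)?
i|0⟩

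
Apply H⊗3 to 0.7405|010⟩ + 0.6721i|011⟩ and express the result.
(0.2618 + 0.2376i)|000⟩ + (0.2618 - 0.2376i)|001⟩ + (-0.2618 - 0.2376i)|010⟩ + (-0.2618 + 0.2376i)|011⟩ + (0.2618 + 0.2376i)|100⟩ + (0.2618 - 0.2376i)|101⟩ + (-0.2618 - 0.2376i)|110⟩ + (-0.2618 + 0.2376i)|111⟩

H⊗3 gives amp(|y⟩) = (1/2√2) Σ_x (−1)^(x·y) amp(|x⟩), where x·y is the number of positions in which both x and y have a 1.
|000⟩: (0.7405 + 0.6721i)/(2√2) = (0.2618 + 0.2376i)
|001⟩: (0.7405 - 0.6721i)/(2√2) = (0.2618 - 0.2376i)
|010⟩: (-0.7405 - 0.6721i)/(2√2) = (-0.2618 - 0.2376i)
|011⟩: (-0.7405 + 0.6721i)/(2√2) = (-0.2618 + 0.2376i)
|100⟩: (0.7405 + 0.6721i)/(2√2) = (0.2618 + 0.2376i)
|101⟩: (0.7405 - 0.6721i)/(2√2) = (0.2618 - 0.2376i)
|110⟩: (-0.7405 - 0.6721i)/(2√2) = (-0.2618 - 0.2376i)
|111⟩: (-0.7405 + 0.6721i)/(2√2) = (-0.2618 + 0.2376i)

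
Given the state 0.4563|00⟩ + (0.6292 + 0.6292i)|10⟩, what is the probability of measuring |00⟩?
0.2082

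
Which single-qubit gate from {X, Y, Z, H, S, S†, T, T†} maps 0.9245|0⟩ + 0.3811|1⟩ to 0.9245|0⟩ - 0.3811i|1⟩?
S†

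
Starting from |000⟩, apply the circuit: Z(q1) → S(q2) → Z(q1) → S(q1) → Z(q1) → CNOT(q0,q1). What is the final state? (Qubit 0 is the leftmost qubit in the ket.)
|000⟩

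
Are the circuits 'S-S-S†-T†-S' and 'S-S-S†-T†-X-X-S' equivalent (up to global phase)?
Yes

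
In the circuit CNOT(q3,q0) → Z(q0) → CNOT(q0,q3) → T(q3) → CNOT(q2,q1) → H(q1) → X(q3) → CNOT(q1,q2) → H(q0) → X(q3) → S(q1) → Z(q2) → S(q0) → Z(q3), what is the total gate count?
14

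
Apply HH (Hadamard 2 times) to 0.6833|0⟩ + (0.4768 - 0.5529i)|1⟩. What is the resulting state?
0.6833|0⟩ + (0.4768 - 0.5529i)|1⟩

H² = I, so an even number of Hadamards cancels: H^2 = I and the state is unchanged.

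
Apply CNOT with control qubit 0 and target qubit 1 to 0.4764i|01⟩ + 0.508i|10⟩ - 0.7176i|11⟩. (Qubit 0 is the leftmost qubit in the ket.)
0.4764i|01⟩ - 0.7176i|10⟩ + 0.508i|11⟩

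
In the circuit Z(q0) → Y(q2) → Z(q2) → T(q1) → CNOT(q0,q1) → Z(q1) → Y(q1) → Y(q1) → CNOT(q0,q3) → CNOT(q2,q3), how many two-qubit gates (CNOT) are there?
3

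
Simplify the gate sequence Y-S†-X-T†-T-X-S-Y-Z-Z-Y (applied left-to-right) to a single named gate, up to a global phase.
Y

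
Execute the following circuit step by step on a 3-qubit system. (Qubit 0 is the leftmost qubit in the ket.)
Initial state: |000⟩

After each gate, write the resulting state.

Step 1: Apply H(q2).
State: 1/√2|000⟩ + 1/√2|001⟩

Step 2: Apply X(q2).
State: 1/√2|000⟩ + 1/√2|001⟩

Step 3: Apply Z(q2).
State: 1/√2|000⟩ - 1/√2|001⟩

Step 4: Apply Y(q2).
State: (1/√2)i|000⟩ + (1/√2)i|001⟩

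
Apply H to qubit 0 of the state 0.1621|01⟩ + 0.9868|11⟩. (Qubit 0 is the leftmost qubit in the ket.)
0.8124|01⟩ - 0.5832|11⟩

H on qubit 0 mixes each pair of kets that differ only in qubit 0: amplitudes (a, b) of (|…0…⟩, |…1…⟩) become ((a + b)/√2, (a − b)/√2). Kets absent from the input have amplitude 0.
(|01⟩, |11⟩): (a, b) = (0.1621, 0.9868) → (0.8124, -0.5832)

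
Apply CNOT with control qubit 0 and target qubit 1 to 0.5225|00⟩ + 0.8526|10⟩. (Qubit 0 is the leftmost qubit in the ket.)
0.5225|00⟩ + 0.8526|11⟩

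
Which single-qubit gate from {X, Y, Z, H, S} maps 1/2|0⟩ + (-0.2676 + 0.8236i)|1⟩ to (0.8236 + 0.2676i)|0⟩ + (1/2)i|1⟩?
Y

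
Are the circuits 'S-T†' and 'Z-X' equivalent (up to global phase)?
No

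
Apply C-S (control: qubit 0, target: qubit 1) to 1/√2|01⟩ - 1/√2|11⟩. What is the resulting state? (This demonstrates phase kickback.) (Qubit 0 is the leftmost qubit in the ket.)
1/√2|01⟩ - (1/√2)i|11⟩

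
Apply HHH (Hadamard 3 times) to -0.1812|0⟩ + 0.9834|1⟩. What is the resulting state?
0.5672|0⟩ - 0.8235|1⟩

H² = I, so H^3 = H: a single Hadamard. With (a, b) = (-0.1812, 0.9834), H gives ((a + b)/√2, (a − b)/√2) = (0.5672, -0.8235).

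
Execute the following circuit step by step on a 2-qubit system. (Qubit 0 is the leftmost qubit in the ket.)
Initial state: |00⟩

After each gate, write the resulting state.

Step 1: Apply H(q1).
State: 1/√2|00⟩ + 1/√2|01⟩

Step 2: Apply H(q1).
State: |00⟩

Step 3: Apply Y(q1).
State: i|01⟩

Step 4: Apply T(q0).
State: i|01⟩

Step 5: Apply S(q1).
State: -|01⟩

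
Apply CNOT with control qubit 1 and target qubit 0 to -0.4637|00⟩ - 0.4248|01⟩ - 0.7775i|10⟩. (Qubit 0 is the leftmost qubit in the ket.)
-0.4637|00⟩ - 0.7775i|10⟩ - 0.4248|11⟩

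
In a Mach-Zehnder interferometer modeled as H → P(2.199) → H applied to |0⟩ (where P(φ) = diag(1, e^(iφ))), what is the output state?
(0.2062 + 0.4045i)|0⟩ + (0.7938 - 0.4045i)|1⟩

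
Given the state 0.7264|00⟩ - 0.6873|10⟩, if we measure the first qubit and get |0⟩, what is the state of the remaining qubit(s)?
|0⟩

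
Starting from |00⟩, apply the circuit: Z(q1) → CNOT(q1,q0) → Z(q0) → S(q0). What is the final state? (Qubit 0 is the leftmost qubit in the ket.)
|00⟩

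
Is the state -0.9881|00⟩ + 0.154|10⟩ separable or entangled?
Separable

Writing the state as a|00⟩ + b|01⟩ + c|10⟩ + d|11⟩, it is a product state iff ad − bc = 0.
Here (a, b, c, d) = (-0.9881, 0, 0.154, 0): ad − bc = (-0.9881)(0) − (0)(0.154) = 0, so the state is separable.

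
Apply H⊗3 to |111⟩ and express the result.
1/√8|000⟩ - 1/√8|001⟩ - 1/√8|010⟩ + 1/√8|011⟩ - 1/√8|100⟩ + 1/√8|101⟩ + 1/√8|110⟩ - 1/√8|111⟩

H⊗3 gives amp(|y⟩) = (1/2√2) Σ_x (−1)^(x·y) amp(|x⟩), where x·y is the number of positions in which both x and y have a 1.
|000⟩: (1)/(2√2) = 1/√8
|001⟩: (-1)/(2√2) = -1/√8
|010⟩: (-1)/(2√2) = -1/√8
|011⟩: (1)/(2√2) = 1/√8
|100⟩: (-1)/(2√2) = -1/√8
|101⟩: (1)/(2√2) = 1/√8
|110⟩: (1)/(2√2) = 1/√8
|111⟩: (-1)/(2√2) = -1/√8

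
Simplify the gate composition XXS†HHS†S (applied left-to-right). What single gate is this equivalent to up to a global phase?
S†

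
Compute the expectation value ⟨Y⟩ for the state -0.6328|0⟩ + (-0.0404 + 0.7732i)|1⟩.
-0.9786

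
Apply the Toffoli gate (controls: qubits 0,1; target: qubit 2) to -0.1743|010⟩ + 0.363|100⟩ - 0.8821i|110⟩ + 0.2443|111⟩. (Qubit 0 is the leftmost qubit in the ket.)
-0.1743|010⟩ + 0.363|100⟩ + 0.2443|110⟩ - 0.8821i|111⟩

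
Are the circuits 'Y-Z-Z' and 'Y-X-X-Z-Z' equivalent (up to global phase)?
Yes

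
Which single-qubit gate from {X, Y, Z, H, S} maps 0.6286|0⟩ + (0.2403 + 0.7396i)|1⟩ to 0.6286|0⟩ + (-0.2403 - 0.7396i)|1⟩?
Z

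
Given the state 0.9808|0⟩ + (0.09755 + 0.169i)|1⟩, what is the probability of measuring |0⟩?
0.962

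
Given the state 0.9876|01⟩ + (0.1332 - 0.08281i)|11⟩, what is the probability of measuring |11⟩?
0.0246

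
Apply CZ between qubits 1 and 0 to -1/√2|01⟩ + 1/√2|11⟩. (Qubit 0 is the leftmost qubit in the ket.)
-1/√2|01⟩ - 1/√2|11⟩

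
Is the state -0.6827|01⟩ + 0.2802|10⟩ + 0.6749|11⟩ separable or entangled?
Entangled

Writing the state as a|00⟩ + b|01⟩ + c|10⟩ + d|11⟩, it is a product state iff ad − bc = 0.
Here (a, b, c, d) = (0, -0.6827, 0.2802, 0.6749): ad − bc = (0)(0.6749) − (-0.6827)(0.2802) = 0.1913 ≠ 0, so the state is entangled.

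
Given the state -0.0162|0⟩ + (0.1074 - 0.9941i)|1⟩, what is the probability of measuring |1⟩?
0.9998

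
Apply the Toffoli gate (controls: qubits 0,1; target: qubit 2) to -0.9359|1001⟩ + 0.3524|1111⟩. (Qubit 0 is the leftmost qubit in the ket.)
-0.9359|1001⟩ + 0.3524|1101⟩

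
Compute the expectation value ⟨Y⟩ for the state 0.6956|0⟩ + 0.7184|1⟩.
0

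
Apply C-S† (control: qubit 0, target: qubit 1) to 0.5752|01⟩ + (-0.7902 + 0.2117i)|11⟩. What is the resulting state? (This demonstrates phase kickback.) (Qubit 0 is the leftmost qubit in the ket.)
0.5752|01⟩ + (0.2117 + 0.7902i)|11⟩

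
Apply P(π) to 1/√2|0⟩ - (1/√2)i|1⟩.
1/√2|0⟩ + (1/√2)i|1⟩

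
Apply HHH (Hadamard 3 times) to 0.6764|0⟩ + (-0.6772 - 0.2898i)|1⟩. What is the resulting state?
(-0.0005657 - 0.2049i)|0⟩ + (0.9571 + 0.2049i)|1⟩

H² = I, so H^3 = H: a single Hadamard. With (a, b) = (0.6764, (-0.6772 - 0.2898i)), H gives ((a + b)/√2, (a − b)/√2) = ((-0.0005657 - 0.2049i), (0.9571 + 0.2049i)).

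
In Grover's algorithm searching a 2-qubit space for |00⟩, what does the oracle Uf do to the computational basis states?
Uf|x⟩ = -|x⟩ if x = 00, else |x⟩ (phase flip on target)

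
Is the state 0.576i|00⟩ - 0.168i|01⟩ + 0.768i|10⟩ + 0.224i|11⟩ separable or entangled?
Entangled

Writing the state as a|00⟩ + b|01⟩ + c|10⟩ + d|11⟩, it is a product state iff ad − bc = 0.
Here (a, b, c, d) = (0.576i, -0.168i, 0.768i, 0.224i): ad − bc = (0.576i)(0.224i) − (-0.168i)(0.768i) = -0.258 ≠ 0, so the state is entangled.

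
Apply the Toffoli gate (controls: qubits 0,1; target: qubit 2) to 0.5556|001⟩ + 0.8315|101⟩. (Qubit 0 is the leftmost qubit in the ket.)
0.5556|001⟩ + 0.8315|101⟩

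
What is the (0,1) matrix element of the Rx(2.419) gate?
-0.9354i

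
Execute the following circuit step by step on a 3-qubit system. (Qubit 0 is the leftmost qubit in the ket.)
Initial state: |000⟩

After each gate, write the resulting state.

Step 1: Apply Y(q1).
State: i|010⟩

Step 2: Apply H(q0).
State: (1/√2)i|010⟩ + (1/√2)i|110⟩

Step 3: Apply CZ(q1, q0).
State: (1/√2)i|010⟩ - (1/√2)i|110⟩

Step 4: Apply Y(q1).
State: 1/√2|000⟩ - 1/√2|100⟩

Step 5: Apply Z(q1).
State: 1/√2|000⟩ - 1/√2|100⟩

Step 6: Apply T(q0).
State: 1/√2|000⟩ + (-1/2 - (1/2)i)|100⟩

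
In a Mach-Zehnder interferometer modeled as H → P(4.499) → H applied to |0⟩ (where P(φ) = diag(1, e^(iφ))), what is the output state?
(0.3941 - 0.4887i)|0⟩ + (0.6059 + 0.4887i)|1⟩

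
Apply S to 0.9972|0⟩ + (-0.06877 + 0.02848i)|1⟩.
0.9972|0⟩ + (-0.02848 - 0.06877i)|1⟩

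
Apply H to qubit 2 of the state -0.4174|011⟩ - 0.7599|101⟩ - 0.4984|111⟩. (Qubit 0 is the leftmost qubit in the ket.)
-0.2951|010⟩ + 0.2951|011⟩ - 0.5373|100⟩ + 0.5373|101⟩ - 0.3524|110⟩ + 0.3524|111⟩

H on qubit 2 mixes each pair of kets that differ only in qubit 2: amplitudes (a, b) of (|…0…⟩, |…1…⟩) become ((a + b)/√2, (a − b)/√2). Kets absent from the input have amplitude 0.
(|010⟩, |011⟩): (a, b) = (0, -0.4174) → (-0.2951, 0.2951)
(|100⟩, |101⟩): (a, b) = (0, -0.7599) → (-0.5373, 0.5373)
(|110⟩, |111⟩): (a, b) = (0, -0.4984) → (-0.3524, 0.3524)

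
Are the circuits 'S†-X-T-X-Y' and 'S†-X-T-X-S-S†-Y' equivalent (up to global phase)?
Yes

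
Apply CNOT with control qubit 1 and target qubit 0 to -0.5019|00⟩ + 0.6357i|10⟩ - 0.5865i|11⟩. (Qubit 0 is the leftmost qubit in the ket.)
-0.5019|00⟩ - 0.5865i|01⟩ + 0.6357i|10⟩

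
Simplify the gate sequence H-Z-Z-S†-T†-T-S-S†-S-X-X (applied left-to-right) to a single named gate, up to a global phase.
H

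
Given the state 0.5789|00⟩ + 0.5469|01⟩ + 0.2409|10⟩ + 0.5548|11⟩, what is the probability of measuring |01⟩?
0.2991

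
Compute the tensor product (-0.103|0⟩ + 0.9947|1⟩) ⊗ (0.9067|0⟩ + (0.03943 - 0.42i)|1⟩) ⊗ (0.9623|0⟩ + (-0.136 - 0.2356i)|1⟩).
-0.08987|000⟩ + (0.0127 + 0.022i)|001⟩ + (-0.003908 + 0.04163i)|010⟩ + (0.01074 - 0.004927i)|011⟩ + 0.8679|100⟩ + (-0.1227 - 0.2125i)|101⟩ + (0.03774 - 0.402i)|110⟩ + (-0.1038 + 0.04758i)|111⟩

amp(|b₁b₂…⟩) = product of the factor amplitudes for bits b₁, b₂, …; only kets whose every factor amplitude is nonzero survive.
|000⟩: (-0.103)(0.9067)(0.9623) = -0.08987
|001⟩: (-0.103)(0.9067)(-0.136 - 0.2356i) = (0.0127 + 0.022i)
|010⟩: (-0.103)(0.03943 - 0.42i)(0.9623) = (-0.003908 + 0.04163i)
|011⟩: (-0.103)(0.03943 - 0.42i)(-0.136 - 0.2356i) = (0.01074 - 0.004927i)
|100⟩: (0.9947)(0.9067)(0.9623) = 0.8679
|101⟩: (0.9947)(0.9067)(-0.136 - 0.2356i) = (-0.1227 - 0.2125i)
|110⟩: (0.9947)(0.03943 - 0.42i)(0.9623) = (0.03774 - 0.402i)
|111⟩: (0.9947)(0.03943 - 0.42i)(-0.136 - 0.2356i) = (-0.1038 + 0.04758i)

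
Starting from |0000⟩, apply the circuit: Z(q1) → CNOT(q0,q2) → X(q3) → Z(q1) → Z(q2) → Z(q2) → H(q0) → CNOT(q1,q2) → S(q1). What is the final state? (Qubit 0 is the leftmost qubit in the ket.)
1/√2|0001⟩ + 1/√2|1001⟩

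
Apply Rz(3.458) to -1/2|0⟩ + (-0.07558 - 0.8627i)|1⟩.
(0.07877 + 0.4938i)|0⟩ + (0.8638 + 0.06128i)|1⟩

Rz(3.458) = [[e^(−iθ/2), 0], [0, e^(iθ/2)]] with e^(±iθ/2) = cos(θ/2) ± i·sin(θ/2); θ = 3.458, cos(θ/2) ≈ -0.157545, sin(θ/2) ≈ 0.987512.
With a = amp(|0⟩) = -1/2 and b = amp(|1⟩) = (-0.07558 - 0.8627i):
new amp(|0⟩) = (-0.157545 - 0.987512i)·a = (0.07877 + 0.4938i)
new amp(|1⟩) = (-0.157545 + 0.987512i)·b = (0.8638 + 0.06128i)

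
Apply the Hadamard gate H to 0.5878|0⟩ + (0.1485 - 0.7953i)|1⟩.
(0.5206 - 0.5624i)|0⟩ + (0.3106 + 0.5624i)|1⟩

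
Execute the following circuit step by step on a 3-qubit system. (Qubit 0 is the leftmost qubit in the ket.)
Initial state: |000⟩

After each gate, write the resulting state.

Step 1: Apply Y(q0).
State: i|100⟩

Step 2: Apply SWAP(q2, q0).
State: i|001⟩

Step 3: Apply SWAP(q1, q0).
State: i|001⟩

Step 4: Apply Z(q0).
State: i|001⟩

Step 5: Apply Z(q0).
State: i|001⟩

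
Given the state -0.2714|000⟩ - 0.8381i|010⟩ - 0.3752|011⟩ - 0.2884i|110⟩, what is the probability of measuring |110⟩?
0.08317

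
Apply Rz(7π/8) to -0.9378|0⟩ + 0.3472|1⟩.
(-0.183 + 0.9198i)|0⟩ + (0.06774 + 0.3405i)|1⟩

Rz(7π/8) = [[e^(−iθ/2), 0], [0, e^(iθ/2)]] with e^(±iθ/2) = cos(θ/2) ± i·sin(θ/2); θ = 7π/8, cos(θ/2) ≈ 0.19509, sin(θ/2) ≈ 0.980785.
With a = amp(|0⟩) = -0.9378 and b = amp(|1⟩) = 0.3472:
new amp(|0⟩) = (0.19509 - 0.980785i)·a = (-0.183 + 0.9198i)
new amp(|1⟩) = (0.19509 + 0.980785i)·b = (0.06774 + 0.3405i)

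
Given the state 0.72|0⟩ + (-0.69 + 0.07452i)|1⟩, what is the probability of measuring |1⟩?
0.4817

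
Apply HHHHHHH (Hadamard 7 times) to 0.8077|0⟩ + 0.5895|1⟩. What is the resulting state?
0.988|0⟩ + 0.1543|1⟩

H² = I, so H^7 = H: a single Hadamard. With (a, b) = (0.8077, 0.5895), H gives ((a + b)/√2, (a − b)/√2) = (0.988, 0.1543).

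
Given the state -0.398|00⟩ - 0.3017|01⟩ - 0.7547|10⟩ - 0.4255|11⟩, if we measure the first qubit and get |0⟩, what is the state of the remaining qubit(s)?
-0.7969|0⟩ - 0.6041|1⟩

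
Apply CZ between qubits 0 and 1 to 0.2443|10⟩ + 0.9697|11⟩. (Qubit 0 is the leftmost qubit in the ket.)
0.2443|10⟩ - 0.9697|11⟩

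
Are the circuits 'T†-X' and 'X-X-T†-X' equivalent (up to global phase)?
Yes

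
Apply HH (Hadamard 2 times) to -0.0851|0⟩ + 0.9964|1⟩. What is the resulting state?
-0.0851|0⟩ + 0.9964|1⟩

H² = I, so an even number of Hadamards cancels: H^2 = I and the state is unchanged.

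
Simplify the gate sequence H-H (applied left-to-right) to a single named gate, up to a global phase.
I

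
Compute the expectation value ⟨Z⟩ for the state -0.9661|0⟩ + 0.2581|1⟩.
0.8667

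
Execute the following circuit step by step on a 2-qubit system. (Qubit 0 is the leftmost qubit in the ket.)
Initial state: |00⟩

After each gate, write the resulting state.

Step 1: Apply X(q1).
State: |01⟩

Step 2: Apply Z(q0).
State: |01⟩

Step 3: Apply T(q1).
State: (1/√2 + (1/√2)i)|01⟩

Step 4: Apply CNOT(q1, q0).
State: (1/√2 + (1/√2)i)|11⟩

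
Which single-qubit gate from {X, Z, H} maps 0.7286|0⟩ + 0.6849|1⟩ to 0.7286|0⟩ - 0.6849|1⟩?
Z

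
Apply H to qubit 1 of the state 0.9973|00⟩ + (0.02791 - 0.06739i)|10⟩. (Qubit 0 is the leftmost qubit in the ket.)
0.7052|00⟩ + 0.7052|01⟩ + (0.01974 - 0.04765i)|10⟩ + (0.01974 - 0.04765i)|11⟩

H on qubit 1 mixes each pair of kets that differ only in qubit 1: amplitudes (a, b) of (|…0…⟩, |…1…⟩) become ((a + b)/√2, (a − b)/√2). Kets absent from the input have amplitude 0.
(|00⟩, |01⟩): (a, b) = (0.9973, 0) → (0.7052, 0.7052)
(|10⟩, |11⟩): (a, b) = ((0.02791 - 0.06739i), 0) → ((0.01974 - 0.04765i), (0.01974 - 0.04765i))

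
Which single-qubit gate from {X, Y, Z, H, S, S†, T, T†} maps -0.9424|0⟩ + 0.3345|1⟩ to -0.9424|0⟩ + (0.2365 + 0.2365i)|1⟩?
T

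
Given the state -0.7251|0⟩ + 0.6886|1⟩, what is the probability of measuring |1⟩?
0.4742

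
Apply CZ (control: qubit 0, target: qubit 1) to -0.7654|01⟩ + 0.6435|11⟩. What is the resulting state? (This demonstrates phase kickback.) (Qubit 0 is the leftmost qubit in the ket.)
-0.7654|01⟩ - 0.6435|11⟩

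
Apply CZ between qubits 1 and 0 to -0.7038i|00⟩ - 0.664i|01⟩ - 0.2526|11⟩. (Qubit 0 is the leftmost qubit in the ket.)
-0.7038i|00⟩ - 0.664i|01⟩ + 0.2526|11⟩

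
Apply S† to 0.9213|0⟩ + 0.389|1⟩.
0.9213|0⟩ - 0.389i|1⟩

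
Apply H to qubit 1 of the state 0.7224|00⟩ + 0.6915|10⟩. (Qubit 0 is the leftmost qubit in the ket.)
0.5108|00⟩ + 0.5108|01⟩ + 0.489|10⟩ + 0.489|11⟩

H on qubit 1 mixes each pair of kets that differ only in qubit 1: amplitudes (a, b) of (|…0…⟩, |…1…⟩) become ((a + b)/√2, (a − b)/√2). Kets absent from the input have amplitude 0.
(|00⟩, |01⟩): (a, b) = (0.7224, 0) → (0.5108, 0.5108)
(|10⟩, |11⟩): (a, b) = (0.6915, 0) → (0.489, 0.489)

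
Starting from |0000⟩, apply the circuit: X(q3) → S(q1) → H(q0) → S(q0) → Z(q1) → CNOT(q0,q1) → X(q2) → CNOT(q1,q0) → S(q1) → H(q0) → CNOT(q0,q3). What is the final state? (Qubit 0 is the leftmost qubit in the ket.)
1/2|0011⟩ - 1/2|0111⟩ + 1/2|1010⟩ - 1/2|1110⟩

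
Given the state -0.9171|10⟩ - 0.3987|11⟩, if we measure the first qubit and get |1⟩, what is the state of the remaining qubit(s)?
-0.9171|0⟩ - 0.3987|1⟩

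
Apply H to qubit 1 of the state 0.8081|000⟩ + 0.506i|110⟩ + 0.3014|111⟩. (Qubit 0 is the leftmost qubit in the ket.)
0.5714|000⟩ + 0.5714|010⟩ + 0.3578i|100⟩ + 0.2131|101⟩ - 0.3578i|110⟩ - 0.2131|111⟩

H on qubit 1 mixes each pair of kets that differ only in qubit 1: amplitudes (a, b) of (|…0…⟩, |…1…⟩) become ((a + b)/√2, (a − b)/√2). Kets absent from the input have amplitude 0.
(|000⟩, |010⟩): (a, b) = (0.8081, 0) → (0.5714, 0.5714)
(|100⟩, |110⟩): (a, b) = (0, 0.506i) → (0.3578i, -0.3578i)
(|101⟩, |111⟩): (a, b) = (0, 0.3014) → (0.2131, -0.2131)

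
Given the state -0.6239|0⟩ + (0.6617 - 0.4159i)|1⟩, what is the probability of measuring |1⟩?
0.6108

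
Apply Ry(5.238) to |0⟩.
-0.8665|0⟩ + 0.4991|1⟩

Ry(5.238) = [[cos(θ/2), −sin(θ/2)], [sin(θ/2), cos(θ/2)]]; θ = 5.238, cos(θ/2) ≈ -0.866528, sin(θ/2) ≈ 0.499128.
With a = amp(|0⟩) = 1 and b = amp(|1⟩) = 0:
new amp(|0⟩) = (-0.866528)·a + (-0.499128)·b = -0.8665
new amp(|1⟩) = (0.499128)·a + (-0.866528)·b = 0.4991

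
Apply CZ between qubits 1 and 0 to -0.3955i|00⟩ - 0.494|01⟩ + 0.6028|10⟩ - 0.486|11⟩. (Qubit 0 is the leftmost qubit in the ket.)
-0.3955i|00⟩ - 0.494|01⟩ + 0.6028|10⟩ + 0.486|11⟩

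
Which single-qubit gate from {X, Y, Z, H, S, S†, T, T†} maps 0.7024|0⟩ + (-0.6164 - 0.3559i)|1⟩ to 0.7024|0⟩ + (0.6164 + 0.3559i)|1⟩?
Z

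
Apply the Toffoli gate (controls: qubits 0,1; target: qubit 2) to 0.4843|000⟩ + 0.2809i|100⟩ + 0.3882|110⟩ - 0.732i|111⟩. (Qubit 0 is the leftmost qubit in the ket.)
0.4843|000⟩ + 0.2809i|100⟩ - 0.732i|110⟩ + 0.3882|111⟩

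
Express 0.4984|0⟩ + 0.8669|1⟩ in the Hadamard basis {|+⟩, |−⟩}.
0.9654|+⟩ - 0.2606|−⟩

With |ψ⟩ = α|0⟩ + β|1⟩, the Hadamard-basis coefficients are ⟨+|ψ⟩ = (α + β)/√2 and ⟨−|ψ⟩ = (α − β)/√2.
Here α = 0.4984, β = 0.8669: (α + β)/√2 = 0.9654, (α − β)/√2 = -0.2606.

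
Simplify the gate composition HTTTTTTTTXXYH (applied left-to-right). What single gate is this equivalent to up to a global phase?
Y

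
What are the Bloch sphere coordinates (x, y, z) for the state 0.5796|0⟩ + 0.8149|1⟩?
(0.9446, 0, -0.3281)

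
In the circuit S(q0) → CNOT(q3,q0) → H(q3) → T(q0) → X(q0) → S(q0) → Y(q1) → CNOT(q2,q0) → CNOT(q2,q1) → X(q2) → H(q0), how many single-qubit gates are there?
8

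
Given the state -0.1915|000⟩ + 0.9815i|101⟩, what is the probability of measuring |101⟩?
0.9633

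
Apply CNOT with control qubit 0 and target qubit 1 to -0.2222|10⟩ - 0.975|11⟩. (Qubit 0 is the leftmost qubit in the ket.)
-0.975|10⟩ - 0.2222|11⟩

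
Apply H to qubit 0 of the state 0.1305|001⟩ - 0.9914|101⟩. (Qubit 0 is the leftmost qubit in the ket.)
-0.6087|001⟩ + 0.7933|101⟩

H on qubit 0 mixes each pair of kets that differ only in qubit 0: amplitudes (a, b) of (|…0…⟩, |…1…⟩) become ((a + b)/√2, (a − b)/√2). Kets absent from the input have amplitude 0.
(|001⟩, |101⟩): (a, b) = (0.1305, -0.9914) → (-0.6087, 0.7933)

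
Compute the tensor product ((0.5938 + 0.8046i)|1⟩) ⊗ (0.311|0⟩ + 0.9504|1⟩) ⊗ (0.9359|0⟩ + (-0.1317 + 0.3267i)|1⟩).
(0.1728 + 0.2342i)|100⟩ + (-0.1061 + 0.02738i)|101⟩ + (0.5282 + 0.7157i)|110⟩ + (-0.3241 + 0.08366i)|111⟩

amp(|b₁b₂…⟩) = product of the factor amplitudes for bits b₁, b₂, …; only kets whose every factor amplitude is nonzero survive.
|100⟩: (0.5938 + 0.8046i)(0.311)(0.9359) = (0.1728 + 0.2342i)
|101⟩: (0.5938 + 0.8046i)(0.311)(-0.1317 + 0.3267i) = (-0.1061 + 0.02738i)
|110⟩: (0.5938 + 0.8046i)(0.9504)(0.9359) = (0.5282 + 0.7157i)
|111⟩: (0.5938 + 0.8046i)(0.9504)(-0.1317 + 0.3267i) = (-0.3241 + 0.08366i)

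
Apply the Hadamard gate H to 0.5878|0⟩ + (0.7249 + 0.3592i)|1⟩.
(0.9282 + 0.254i)|0⟩ + (-0.09694 - 0.254i)|1⟩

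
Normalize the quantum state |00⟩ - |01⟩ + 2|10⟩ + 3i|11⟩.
0.2582|00⟩ - 0.2582|01⟩ + 0.5164|10⟩ + 0.7746i|11⟩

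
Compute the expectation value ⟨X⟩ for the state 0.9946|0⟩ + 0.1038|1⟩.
0.2065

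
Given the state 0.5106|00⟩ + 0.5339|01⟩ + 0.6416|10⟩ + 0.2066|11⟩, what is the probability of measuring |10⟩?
0.4117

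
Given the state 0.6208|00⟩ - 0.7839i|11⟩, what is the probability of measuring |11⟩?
0.6145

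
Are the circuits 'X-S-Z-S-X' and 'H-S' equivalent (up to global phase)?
No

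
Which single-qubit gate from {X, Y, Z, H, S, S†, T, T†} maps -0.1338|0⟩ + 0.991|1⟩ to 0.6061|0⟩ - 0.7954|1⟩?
H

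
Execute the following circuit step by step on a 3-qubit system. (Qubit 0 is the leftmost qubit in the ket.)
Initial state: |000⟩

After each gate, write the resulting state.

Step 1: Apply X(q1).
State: |010⟩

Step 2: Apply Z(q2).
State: |010⟩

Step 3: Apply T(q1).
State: (1/√2 + (1/√2)i)|010⟩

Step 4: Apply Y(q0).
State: (-1/√2 + (1/√2)i)|110⟩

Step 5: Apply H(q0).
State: (-1/2 + (1/2)i)|010⟩ + (1/2 - (1/2)i)|110⟩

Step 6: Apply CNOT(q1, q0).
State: (1/2 - (1/2)i)|010⟩ + (-1/2 + (1/2)i)|110⟩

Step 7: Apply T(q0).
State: (1/2 - (1/2)i)|010⟩ - 1/√2|110⟩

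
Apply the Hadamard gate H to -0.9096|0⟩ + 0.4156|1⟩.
-0.3493|0⟩ - 0.9371|1⟩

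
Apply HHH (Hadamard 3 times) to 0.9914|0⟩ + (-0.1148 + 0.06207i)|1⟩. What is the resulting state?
(0.6198 + 0.04389i)|0⟩ + (0.7822 - 0.04389i)|1⟩

H² = I, so H^3 = H: a single Hadamard. With (a, b) = (0.9914, (-0.1148 + 0.06207i)), H gives ((a + b)/√2, (a − b)/√2) = ((0.6198 + 0.04389i), (0.7822 - 0.04389i)).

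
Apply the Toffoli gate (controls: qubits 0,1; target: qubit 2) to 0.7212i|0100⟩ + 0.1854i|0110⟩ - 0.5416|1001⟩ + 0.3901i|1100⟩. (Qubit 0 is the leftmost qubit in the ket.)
0.7212i|0100⟩ + 0.1854i|0110⟩ - 0.5416|1001⟩ + 0.3901i|1110⟩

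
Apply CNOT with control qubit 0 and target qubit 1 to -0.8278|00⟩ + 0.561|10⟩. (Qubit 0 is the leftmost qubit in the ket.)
-0.8278|00⟩ + 0.561|11⟩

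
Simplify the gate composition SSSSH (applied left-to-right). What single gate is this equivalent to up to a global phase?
H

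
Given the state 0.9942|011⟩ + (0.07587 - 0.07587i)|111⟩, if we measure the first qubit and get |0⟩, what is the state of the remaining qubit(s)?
|11⟩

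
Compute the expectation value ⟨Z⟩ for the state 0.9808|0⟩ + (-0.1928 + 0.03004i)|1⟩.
0.9239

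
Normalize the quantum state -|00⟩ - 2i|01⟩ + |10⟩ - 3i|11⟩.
-0.2582|00⟩ - 0.5164i|01⟩ + 0.2582|10⟩ - 0.7746i|11⟩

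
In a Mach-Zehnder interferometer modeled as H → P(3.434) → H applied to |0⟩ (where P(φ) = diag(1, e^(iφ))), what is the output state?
(0.02122 - 0.1441i)|0⟩ + (0.9788 + 0.1441i)|1⟩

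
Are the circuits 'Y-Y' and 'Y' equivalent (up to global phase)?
No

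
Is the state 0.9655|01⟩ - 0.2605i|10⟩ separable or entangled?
Entangled

Writing the state as a|00⟩ + b|01⟩ + c|10⟩ + d|11⟩, it is a product state iff ad − bc = 0.
Here (a, b, c, d) = (0, 0.9655, -0.2605i, 0): ad − bc = (0)(0) − (0.9655)(-0.2605i) = 0.2515i ≠ 0, so the state is entangled.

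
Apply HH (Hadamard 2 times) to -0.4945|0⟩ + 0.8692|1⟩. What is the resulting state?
-0.4945|0⟩ + 0.8692|1⟩

H² = I, so an even number of Hadamards cancels: H^2 = I and the state is unchanged.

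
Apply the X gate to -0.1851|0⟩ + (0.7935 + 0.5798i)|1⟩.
(0.7935 + 0.5798i)|0⟩ - 0.1851|1⟩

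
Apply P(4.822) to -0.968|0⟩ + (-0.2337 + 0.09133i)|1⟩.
-0.968|0⟩ + (0.06522 + 0.2423i)|1⟩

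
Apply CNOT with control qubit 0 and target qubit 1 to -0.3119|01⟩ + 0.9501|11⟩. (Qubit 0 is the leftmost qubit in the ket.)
-0.3119|01⟩ + 0.9501|10⟩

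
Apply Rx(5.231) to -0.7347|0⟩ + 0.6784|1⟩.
(0.6354 - 0.3407i)|0⟩ + (-0.5867 + 0.3689i)|1⟩

Rx(5.231) = [[cos(θ/2), −i·sin(θ/2)], [−i·sin(θ/2), cos(θ/2)]]; θ = 5.231, cos(θ/2) ≈ -0.864776, sin(θ/2) ≈ 0.502158.
With a = amp(|0⟩) = -0.7347 and b = amp(|1⟩) = 0.6784:
new amp(|0⟩) = (-0.864776)·a + (-0.502158i)·b = (0.6354 - 0.3407i)
new amp(|1⟩) = (-0.502158i)·a + (-0.864776)·b = (-0.5867 + 0.3689i)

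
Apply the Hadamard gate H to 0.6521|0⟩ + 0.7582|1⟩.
0.9972|0⟩ - 0.07502|1⟩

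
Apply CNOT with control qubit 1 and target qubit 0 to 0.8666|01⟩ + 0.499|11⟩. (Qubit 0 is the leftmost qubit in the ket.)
0.499|01⟩ + 0.8666|11⟩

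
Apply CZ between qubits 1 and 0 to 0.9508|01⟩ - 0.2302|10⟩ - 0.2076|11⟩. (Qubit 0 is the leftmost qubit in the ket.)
0.9508|01⟩ - 0.2302|10⟩ + 0.2076|11⟩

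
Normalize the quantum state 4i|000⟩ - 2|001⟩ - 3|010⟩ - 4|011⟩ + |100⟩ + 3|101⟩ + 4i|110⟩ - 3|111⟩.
(1/√5)i|000⟩ - 0.2236|001⟩ - 0.3354|010⟩ - 1/√5|011⟩ + 0.1118|100⟩ + 0.3354|101⟩ + (1/√5)i|110⟩ - 0.3354|111⟩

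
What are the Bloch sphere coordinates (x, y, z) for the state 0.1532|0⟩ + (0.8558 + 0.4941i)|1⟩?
(0.2622, 0.1514, -0.9531)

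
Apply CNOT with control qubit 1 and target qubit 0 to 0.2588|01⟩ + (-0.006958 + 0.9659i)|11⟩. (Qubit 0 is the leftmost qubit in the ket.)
(-0.006958 + 0.9659i)|01⟩ + 0.2588|11⟩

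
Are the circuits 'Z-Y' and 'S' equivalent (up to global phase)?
No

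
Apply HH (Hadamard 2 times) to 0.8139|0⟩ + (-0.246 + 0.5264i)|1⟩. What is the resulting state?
0.8139|0⟩ + (-0.246 + 0.5264i)|1⟩

H² = I, so an even number of Hadamards cancels: H^2 = I and the state is unchanged.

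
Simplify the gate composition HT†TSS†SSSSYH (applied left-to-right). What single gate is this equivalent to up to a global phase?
Y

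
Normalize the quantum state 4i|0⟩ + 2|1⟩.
0.8944i|0⟩ + 1/√5|1⟩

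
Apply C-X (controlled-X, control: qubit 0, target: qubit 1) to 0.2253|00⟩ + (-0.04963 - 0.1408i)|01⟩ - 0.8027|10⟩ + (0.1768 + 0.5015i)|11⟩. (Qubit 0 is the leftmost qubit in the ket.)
0.2253|00⟩ + (-0.04963 - 0.1408i)|01⟩ + (0.1768 + 0.5015i)|10⟩ - 0.8027|11⟩

C-X leaves the control-|0⟩ kets |00⟩, |01⟩ unchanged and applies X to qubit 1 on the control-|1⟩ pair (|10⟩, |11⟩).
X = [[0, 1], [1, 0]].
With a = amp(|10⟩) = -0.8027 and b = amp(|11⟩) = (0.1768 + 0.5015i):
new amp(|10⟩) = (1)·b = (0.1768 + 0.5015i)
new amp(|11⟩) = (1)·a = -0.8027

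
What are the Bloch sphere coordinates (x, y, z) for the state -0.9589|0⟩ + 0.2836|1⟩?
(-0.5439, 0, 0.8391)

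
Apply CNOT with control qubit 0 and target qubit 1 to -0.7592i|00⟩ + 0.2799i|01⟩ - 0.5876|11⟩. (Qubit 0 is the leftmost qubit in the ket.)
-0.7592i|00⟩ + 0.2799i|01⟩ - 0.5876|10⟩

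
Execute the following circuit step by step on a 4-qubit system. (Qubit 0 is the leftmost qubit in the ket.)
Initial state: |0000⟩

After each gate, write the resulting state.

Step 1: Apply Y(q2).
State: i|0010⟩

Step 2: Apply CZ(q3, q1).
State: i|0010⟩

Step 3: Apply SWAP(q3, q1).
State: i|0010⟩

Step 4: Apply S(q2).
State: -|0010⟩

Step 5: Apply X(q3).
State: -|0011⟩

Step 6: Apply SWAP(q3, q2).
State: -|0011⟩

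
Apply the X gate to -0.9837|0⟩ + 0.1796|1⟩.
0.1796|0⟩ - 0.9837|1⟩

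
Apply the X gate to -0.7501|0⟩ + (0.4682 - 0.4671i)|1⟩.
(0.4682 - 0.4671i)|0⟩ - 0.7501|1⟩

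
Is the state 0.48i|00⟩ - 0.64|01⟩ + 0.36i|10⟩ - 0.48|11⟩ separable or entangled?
Separable

Writing the state as a|00⟩ + b|01⟩ + c|10⟩ + d|11⟩, it is a product state iff ad − bc = 0.
Here (a, b, c, d) = (0.48i, -0.64, 0.36i, -0.48): ad − bc = (0.48i)(-0.48) − (-0.64)(0.36i) = 0, so the state is separable.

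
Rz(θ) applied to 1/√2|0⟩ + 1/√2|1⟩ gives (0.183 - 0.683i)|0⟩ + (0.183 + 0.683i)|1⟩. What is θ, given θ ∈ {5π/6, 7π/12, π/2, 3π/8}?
5π/6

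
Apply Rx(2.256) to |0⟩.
0.4285|0⟩ - 0.9036i|1⟩

Rx(2.256) = [[cos(θ/2), −i·sin(θ/2)], [−i·sin(θ/2), cos(θ/2)]]; θ = 2.256, cos(θ/2) ≈ 0.428468, sin(θ/2) ≈ 0.903557.
With a = amp(|0⟩) = 1 and b = amp(|1⟩) = 0:
new amp(|0⟩) = (0.428468)·a + (-0.903557i)·b = 0.4285
new amp(|1⟩) = (-0.903557i)·a + (0.428468)·b = -0.9036i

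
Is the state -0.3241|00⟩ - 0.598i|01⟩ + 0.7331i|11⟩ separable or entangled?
Entangled

Writing the state as a|00⟩ + b|01⟩ + c|10⟩ + d|11⟩, it is a product state iff ad − bc = 0.
Here (a, b, c, d) = (-0.3241, -0.598i, 0, 0.7331i): ad − bc = (-0.3241)(0.7331i) − (-0.598i)(0) = -0.2376i ≠ 0, so the state is entangled.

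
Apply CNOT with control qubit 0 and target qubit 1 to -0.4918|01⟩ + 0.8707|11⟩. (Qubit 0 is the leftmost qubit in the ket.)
-0.4918|01⟩ + 0.8707|10⟩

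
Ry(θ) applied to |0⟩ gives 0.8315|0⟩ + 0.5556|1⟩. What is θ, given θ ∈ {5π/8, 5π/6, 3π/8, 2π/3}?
3π/8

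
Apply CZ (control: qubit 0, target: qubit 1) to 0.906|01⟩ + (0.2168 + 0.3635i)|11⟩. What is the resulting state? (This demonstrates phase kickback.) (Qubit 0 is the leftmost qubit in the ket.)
0.906|01⟩ + (-0.2168 - 0.3635i)|11⟩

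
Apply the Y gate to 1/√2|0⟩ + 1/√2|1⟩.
-(1/√2)i|0⟩ + (1/√2)i|1⟩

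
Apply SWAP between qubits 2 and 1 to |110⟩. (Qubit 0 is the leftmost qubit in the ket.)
|101⟩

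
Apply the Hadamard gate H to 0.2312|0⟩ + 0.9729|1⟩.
0.8514|0⟩ - 0.5245|1⟩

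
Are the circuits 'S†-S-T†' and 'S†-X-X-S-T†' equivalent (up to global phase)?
Yes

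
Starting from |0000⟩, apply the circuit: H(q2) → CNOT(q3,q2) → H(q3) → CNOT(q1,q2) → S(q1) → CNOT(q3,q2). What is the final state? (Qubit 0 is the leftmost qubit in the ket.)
1/2|0000⟩ + 1/2|0001⟩ + 1/2|0010⟩ + 1/2|0011⟩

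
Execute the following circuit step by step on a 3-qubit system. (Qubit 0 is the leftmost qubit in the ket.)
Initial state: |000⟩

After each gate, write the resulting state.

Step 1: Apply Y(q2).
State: i|001⟩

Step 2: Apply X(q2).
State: i|000⟩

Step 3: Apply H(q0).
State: (1/√2)i|000⟩ + (1/√2)i|100⟩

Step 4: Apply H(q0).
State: i|000⟩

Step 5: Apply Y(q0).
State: -|100⟩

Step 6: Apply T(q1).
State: -|100⟩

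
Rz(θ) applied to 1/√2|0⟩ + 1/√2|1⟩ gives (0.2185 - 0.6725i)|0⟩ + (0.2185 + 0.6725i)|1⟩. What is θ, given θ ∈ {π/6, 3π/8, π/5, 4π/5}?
4π/5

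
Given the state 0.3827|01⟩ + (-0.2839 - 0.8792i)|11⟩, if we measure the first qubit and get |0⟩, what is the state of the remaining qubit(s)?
|1⟩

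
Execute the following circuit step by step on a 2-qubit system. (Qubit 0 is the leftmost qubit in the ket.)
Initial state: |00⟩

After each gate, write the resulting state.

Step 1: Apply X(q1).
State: |01⟩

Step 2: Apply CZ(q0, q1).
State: |01⟩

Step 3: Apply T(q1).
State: (1/√2 + (1/√2)i)|01⟩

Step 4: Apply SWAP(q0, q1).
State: (1/√2 + (1/√2)i)|10⟩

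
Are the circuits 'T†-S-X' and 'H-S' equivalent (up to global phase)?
No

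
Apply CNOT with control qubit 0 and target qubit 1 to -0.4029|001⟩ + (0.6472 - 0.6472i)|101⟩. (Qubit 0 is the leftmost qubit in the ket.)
-0.4029|001⟩ + (0.6472 - 0.6472i)|111⟩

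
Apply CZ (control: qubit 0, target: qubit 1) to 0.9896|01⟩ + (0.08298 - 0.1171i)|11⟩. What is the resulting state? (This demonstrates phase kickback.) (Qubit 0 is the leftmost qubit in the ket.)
0.9896|01⟩ + (-0.08298 + 0.1171i)|11⟩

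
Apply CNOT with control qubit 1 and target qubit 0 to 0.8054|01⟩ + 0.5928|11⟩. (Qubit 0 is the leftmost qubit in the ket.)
0.5928|01⟩ + 0.8054|11⟩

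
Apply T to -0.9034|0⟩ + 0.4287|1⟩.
-0.9034|0⟩ + (0.3031 + 0.3031i)|1⟩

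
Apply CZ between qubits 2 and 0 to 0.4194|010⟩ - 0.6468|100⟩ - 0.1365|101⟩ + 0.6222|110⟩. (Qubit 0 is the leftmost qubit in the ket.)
0.4194|010⟩ - 0.6468|100⟩ + 0.1365|101⟩ + 0.6222|110⟩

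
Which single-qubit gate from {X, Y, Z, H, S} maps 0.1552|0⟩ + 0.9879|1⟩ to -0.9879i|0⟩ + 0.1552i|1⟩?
Y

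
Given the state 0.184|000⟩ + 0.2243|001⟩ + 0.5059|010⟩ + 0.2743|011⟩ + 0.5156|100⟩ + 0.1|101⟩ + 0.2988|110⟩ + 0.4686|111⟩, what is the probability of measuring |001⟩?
0.05031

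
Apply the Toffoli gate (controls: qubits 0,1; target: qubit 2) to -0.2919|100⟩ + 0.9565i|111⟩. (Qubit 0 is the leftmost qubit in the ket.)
-0.2919|100⟩ + 0.9565i|110⟩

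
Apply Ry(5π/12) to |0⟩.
0.7934|0⟩ + 0.6088|1⟩

Ry(5π/12) = [[cos(θ/2), −sin(θ/2)], [sin(θ/2), cos(θ/2)]]; θ = 5π/12, cos(θ/2) ≈ 0.793353, sin(θ/2) ≈ 0.608761.
With a = amp(|0⟩) = 1 and b = amp(|1⟩) = 0:
new amp(|0⟩) = (0.793353)·a + (-0.608761)·b = 0.7934
new amp(|1⟩) = (0.608761)·a + (0.793353)·b = 0.6088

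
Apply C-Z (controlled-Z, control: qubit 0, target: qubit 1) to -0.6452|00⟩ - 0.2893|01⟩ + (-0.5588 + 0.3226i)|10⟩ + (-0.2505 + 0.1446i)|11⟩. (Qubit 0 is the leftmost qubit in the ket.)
-0.6452|00⟩ - 0.2893|01⟩ + (-0.5588 + 0.3226i)|10⟩ + (0.2505 - 0.1446i)|11⟩

C-Z leaves the control-|0⟩ kets |00⟩, |01⟩ unchanged and applies Z to qubit 1 on the control-|1⟩ pair (|10⟩, |11⟩).
Z = [[1, 0], [0, -1]].
With a = amp(|10⟩) = (-0.5588 + 0.3226i) and b = amp(|11⟩) = (-0.2505 + 0.1446i):
new amp(|10⟩) = (1)·a = (-0.5588 + 0.3226i)
new amp(|11⟩) = (-1)·b = (0.2505 - 0.1446i)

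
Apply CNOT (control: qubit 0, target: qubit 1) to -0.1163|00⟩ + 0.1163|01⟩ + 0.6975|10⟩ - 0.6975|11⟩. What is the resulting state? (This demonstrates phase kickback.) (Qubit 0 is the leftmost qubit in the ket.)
-0.1163|00⟩ + 0.1163|01⟩ - 0.6975|10⟩ + 0.6975|11⟩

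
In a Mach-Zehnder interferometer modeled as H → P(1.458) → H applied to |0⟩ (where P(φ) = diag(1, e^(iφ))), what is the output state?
(0.5563 + 0.4968i)|0⟩ + (0.4437 - 0.4968i)|1⟩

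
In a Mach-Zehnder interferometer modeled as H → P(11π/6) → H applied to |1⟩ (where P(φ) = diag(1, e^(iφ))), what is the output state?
(0.06699 + 0.25i)|0⟩ + (0.933 - 0.25i)|1⟩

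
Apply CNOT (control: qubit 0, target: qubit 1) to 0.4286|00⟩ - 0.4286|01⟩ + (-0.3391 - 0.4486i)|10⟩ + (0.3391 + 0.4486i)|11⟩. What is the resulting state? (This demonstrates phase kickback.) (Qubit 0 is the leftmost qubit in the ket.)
0.4286|00⟩ - 0.4286|01⟩ + (0.3391 + 0.4486i)|10⟩ + (-0.3391 - 0.4486i)|11⟩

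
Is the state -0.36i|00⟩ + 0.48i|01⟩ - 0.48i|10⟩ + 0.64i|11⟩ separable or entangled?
Separable

Writing the state as a|00⟩ + b|01⟩ + c|10⟩ + d|11⟩, it is a product state iff ad − bc = 0.
Here (a, b, c, d) = (-0.36i, 0.48i, -0.48i, 0.64i): ad − bc = (-0.36i)(0.64i) − (0.48i)(-0.48i) = 0, so the state is separable.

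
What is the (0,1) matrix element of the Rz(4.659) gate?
0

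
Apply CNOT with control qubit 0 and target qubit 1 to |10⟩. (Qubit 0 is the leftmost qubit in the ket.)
|11⟩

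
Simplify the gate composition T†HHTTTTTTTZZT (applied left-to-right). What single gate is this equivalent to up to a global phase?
T†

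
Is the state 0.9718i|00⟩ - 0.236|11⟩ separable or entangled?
Entangled

Writing the state as a|00⟩ + b|01⟩ + c|10⟩ + d|11⟩, it is a product state iff ad − bc = 0.
Here (a, b, c, d) = (0.9718i, 0, 0, -0.236): ad − bc = (0.9718i)(-0.236) − (0)(0) = -0.2293i ≠ 0, so the state is entangled.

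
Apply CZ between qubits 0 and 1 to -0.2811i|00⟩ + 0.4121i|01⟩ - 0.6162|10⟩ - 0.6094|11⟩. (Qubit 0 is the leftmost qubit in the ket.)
-0.2811i|00⟩ + 0.4121i|01⟩ - 0.6162|10⟩ + 0.6094|11⟩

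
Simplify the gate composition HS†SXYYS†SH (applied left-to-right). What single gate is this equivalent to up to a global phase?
Z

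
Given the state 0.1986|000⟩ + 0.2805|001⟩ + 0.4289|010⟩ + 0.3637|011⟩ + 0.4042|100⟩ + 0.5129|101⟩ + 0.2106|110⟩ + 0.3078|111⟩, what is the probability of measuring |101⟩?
0.2631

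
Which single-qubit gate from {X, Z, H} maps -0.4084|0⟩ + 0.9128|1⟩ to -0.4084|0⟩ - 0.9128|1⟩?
Z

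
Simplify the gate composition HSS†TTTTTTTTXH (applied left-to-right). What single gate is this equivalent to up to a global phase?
Z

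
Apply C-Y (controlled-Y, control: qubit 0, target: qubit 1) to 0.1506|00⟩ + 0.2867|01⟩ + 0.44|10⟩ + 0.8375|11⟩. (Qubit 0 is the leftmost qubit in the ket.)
0.1506|00⟩ + 0.2867|01⟩ - 0.8375i|10⟩ + 0.44i|11⟩

C-Y leaves the control-|0⟩ kets |00⟩, |01⟩ unchanged and applies Y to qubit 1 on the control-|1⟩ pair (|10⟩, |11⟩).
Y = [[0, -i], [i, 0]].
With a = amp(|10⟩) = 0.44 and b = amp(|11⟩) = 0.8375:
new amp(|10⟩) = (-i)·b = -0.8375i
new amp(|11⟩) = (i)·a = 0.44i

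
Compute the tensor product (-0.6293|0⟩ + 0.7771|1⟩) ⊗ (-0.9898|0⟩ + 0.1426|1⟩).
0.6229|00⟩ - 0.08974|01⟩ - 0.7692|10⟩ + 0.1108|11⟩

amp(|b₁b₂…⟩) = product of the factor amplitudes for bits b₁, b₂, …; only kets whose every factor amplitude is nonzero survive.
|00⟩: (-0.6293)(-0.9898) = 0.6229
|01⟩: (-0.6293)(0.1426) = -0.08974
|10⟩: (0.7771)(-0.9898) = -0.7692
|11⟩: (0.7771)(0.1426) = 0.1108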